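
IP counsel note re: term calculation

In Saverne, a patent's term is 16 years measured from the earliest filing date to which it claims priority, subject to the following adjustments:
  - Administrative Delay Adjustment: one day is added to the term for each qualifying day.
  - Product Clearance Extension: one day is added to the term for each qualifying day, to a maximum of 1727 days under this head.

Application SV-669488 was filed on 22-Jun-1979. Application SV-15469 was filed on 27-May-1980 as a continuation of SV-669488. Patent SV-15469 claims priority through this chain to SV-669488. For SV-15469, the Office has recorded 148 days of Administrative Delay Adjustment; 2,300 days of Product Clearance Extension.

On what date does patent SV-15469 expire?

Earliest priority filing: 22 June 1979.
Base term: 22 June 1979 + 16 years → 22 June 1995.
Administrative Delay Adjustment: +148 days → 17 November 1995.
Product Clearance Extension: 2300 days claimed exceeds the 1727-day cap, so +1727 days → 9 August 2000.

August 9, 2000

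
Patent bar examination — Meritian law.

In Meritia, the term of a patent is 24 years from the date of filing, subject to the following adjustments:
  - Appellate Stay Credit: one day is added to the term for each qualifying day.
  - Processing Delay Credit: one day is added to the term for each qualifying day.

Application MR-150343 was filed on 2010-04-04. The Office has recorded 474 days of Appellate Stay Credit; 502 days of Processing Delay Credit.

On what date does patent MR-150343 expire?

Base term: filing date + 24 years → 4 April 2034.
Appellate Stay Credit: +474 days → 22 July 2035.
Processing Delay Credit: +502 days → 5 December 2036.

2036-12-05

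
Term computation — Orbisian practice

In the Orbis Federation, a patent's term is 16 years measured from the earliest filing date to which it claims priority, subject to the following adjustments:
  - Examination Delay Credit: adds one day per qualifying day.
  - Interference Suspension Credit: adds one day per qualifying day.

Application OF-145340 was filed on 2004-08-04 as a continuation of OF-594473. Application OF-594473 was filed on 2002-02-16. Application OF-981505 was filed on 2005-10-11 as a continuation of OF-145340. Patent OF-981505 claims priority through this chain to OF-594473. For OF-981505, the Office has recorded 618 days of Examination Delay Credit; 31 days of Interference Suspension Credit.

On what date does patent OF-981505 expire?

2019-11-27

Earliest priority filing: 16 February 2002.
Base term: 16 February 2002 + 16 years → 16 February 2018.
Examination Delay Credit: +618 days → 27 October 2019.
Interference Suspension Credit: +31 days → 27 November 2019.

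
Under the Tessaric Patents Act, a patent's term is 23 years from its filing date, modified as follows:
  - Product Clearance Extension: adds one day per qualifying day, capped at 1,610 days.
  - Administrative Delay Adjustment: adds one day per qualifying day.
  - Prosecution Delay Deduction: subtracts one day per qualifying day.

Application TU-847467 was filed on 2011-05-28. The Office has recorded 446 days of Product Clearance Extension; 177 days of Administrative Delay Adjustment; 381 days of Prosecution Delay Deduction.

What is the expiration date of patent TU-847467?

2035-01-25

Base term: filing date + 23 years → 28 May 2034.
Product Clearance Extension: 446 days (within the 1610-day cap) → +446 days → 17 August 2035.
Administrative Delay Adjustment: +177 days → 10 February 2036.
Prosecution Delay Deduction: −381 days → 25 January 2035.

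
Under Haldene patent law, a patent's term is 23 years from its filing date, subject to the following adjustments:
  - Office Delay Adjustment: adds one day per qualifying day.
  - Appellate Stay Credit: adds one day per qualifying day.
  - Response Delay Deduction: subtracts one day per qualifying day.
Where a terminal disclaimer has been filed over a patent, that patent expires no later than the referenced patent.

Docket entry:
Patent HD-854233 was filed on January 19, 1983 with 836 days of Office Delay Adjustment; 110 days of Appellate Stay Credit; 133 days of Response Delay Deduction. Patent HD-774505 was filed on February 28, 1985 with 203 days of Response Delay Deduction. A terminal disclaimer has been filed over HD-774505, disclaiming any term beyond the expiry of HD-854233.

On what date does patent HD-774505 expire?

Natural term of HD-774505:
  Base: filing + 23 years → 28 February 2008.
  Response Delay Deduction: −203 days → 9 August 2007.
Expiry of referenced patent HD-854233:
  Base: filing + 23 years → 19 January 2006.
  Office Delay Adjustment: +836 days → 4 May 2008.
  Appellate Stay Credit: +110 days → 22 August 2008.
  Response Delay Deduction: −133 days → 11 April 2008.
Terminal disclaimer: HD-774505 expires on the earlier of 9 August 2007 and 11 April 2008.

2007-08-09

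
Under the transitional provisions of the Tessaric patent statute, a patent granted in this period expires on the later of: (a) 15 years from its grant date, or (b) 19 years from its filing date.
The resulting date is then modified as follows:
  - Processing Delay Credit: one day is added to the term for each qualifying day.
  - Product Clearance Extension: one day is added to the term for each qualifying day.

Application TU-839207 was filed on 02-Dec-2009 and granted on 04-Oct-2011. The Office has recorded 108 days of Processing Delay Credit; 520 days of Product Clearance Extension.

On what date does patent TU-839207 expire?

(a) grant + 15 years → 4 October 2026.
(b) filing + 19 years → 2 December 2028.
Later of the two: 2 December 2028.
Processing Delay Credit: +108 days → 20 March 2029.
Product Clearance Extension: +520 days → 22 August 2030.

2030-08-22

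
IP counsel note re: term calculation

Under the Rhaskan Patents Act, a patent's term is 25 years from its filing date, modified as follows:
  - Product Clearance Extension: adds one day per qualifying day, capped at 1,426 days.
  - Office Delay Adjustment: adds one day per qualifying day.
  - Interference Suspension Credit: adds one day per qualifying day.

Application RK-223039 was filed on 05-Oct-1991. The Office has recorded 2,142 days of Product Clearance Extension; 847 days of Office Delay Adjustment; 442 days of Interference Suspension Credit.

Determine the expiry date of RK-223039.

March 12, 2024

Base term: filing date + 25 years → 5 October 2016.
Product Clearance Extension: 2142 days claimed exceeds the 1426-day cap, so +1426 days → 31 August 2020.
Office Delay Adjustment: +847 days → 26 December 2022.
Interference Suspension Credit: +442 days → 12 March 2024.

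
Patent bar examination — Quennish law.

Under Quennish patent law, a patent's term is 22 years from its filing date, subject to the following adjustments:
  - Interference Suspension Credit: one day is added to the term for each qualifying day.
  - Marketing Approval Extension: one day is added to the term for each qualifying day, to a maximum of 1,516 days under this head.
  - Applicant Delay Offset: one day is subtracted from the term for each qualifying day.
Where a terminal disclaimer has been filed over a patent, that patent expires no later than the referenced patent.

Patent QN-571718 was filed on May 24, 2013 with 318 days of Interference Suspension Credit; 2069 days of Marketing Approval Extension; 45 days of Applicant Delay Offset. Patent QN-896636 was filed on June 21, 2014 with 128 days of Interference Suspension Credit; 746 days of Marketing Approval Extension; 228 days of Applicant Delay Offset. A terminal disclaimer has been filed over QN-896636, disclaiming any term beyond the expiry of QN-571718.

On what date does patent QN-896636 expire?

Natural term of QN-896636:
  Base: filing + 22 years → 21 June 2036.
  Interference Suspension Credit: +128 days → 27 October 2036.
  Marketing Approval Extension: 746 days (within the 1516-day cap) → +746 days → 12 November 2038.
  Applicant Delay Offset: −228 days → 29 March 2038.
Expiry of referenced patent QN-571718:
  Base: filing + 22 years → 24 May 2035.
  Interference Suspension Credit: +318 days → 6 April 2036.
  Marketing Approval Extension: 2069 days claimed exceeds the 1516-day cap, so +1516 days → 31 May 2040.
  Applicant Delay Offset: −45 days → 16 April 2040.
Terminal disclaimer: QN-896636 expires on the earlier of 29 March 2038 and 16 April 2040.

March 29, 2038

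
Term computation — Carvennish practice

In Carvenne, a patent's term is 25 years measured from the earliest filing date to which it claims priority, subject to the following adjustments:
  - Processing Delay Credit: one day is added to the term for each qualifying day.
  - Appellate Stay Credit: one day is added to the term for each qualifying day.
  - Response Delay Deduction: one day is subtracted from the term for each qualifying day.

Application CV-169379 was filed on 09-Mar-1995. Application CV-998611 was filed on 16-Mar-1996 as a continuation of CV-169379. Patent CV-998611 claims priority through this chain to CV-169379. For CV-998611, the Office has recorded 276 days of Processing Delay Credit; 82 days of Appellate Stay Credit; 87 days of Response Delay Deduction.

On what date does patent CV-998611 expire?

Earliest priority filing: 9 March 1995.
Base term: 9 March 1995 + 25 years → 9 March 2020.
Processing Delay Credit: +276 days → 10 December 2020.
Appellate Stay Credit: +82 days → 2 March 2021.
Response Delay Deduction: −87 days → 5 December 2020.

December 5, 2020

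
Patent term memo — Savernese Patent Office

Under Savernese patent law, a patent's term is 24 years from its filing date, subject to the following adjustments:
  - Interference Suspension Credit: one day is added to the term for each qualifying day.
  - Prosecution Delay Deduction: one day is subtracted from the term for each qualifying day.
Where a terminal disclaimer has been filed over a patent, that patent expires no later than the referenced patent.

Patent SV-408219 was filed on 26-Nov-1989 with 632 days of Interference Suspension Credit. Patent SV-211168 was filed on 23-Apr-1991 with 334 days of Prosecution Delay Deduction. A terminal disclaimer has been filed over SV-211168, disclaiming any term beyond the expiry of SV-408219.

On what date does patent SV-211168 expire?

Natural term of SV-211168:
  Base: filing + 24 years → 23 April 2015.
  Prosecution Delay Deduction: −334 days → 24 May 2014.
Expiry of referenced patent SV-408219:
  Base: filing + 24 years → 26 November 2013.
  Interference Suspension Credit: +632 days → 20 August 2015.
Terminal disclaimer: SV-211168 expires on the earlier of 24 May 2014 and 20 August 2015.

May 24, 2014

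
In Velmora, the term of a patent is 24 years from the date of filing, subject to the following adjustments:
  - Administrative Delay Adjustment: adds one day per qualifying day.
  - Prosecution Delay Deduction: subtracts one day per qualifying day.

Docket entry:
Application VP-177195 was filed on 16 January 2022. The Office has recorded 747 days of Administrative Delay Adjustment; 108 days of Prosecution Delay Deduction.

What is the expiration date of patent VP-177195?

October 17, 2047

Base term: filing date + 24 years → 16 January 2046.
Administrative Delay Adjustment: +747 days → 2 February 2048.
Prosecution Delay Deduction: −108 days → 17 October 2047.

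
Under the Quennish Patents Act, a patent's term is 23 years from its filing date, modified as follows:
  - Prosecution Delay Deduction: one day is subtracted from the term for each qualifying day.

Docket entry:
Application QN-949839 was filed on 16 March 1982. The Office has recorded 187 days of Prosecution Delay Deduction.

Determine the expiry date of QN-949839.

Base term: filing date + 23 years → 16 March 2005.
Prosecution Delay Deduction: −187 days → 10 September 2004.

September 10, 2004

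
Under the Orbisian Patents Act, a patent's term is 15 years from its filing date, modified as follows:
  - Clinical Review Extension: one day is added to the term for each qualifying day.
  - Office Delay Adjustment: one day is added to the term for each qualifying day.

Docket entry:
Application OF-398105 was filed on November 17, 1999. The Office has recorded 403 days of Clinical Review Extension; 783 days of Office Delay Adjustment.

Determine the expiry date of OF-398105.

Base term: filing date + 15 years → 17 November 2014.
Clinical Review Extension: +403 days → 25 December 2015.
Office Delay Adjustment: +783 days → 15 February 2018.

February 15, 2018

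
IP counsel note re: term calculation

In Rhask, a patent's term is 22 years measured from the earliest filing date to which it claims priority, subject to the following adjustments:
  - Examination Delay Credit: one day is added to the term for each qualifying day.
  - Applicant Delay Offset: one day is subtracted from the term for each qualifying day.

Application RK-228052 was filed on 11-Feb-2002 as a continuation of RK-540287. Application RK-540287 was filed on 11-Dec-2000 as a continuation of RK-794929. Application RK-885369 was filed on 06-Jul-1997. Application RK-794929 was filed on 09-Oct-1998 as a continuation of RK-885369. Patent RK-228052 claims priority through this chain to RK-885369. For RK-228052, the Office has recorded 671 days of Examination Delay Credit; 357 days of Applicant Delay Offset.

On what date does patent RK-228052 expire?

Earliest priority filing: 6 July 1997.
Base term: 6 July 1997 + 22 years → 6 July 2019.
Examination Delay Credit: +671 days → 7 May 2021.
Applicant Delay Offset: −357 days → 15 May 2020.

2020-05-15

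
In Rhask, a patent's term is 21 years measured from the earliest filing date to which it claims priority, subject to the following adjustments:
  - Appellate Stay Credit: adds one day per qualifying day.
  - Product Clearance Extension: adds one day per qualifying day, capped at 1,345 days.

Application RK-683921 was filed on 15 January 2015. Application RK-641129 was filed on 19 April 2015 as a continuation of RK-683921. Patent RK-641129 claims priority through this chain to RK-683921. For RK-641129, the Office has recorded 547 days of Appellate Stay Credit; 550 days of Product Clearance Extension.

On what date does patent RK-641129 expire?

Earliest priority filing: 15 January 2015.
Base term: 15 January 2015 + 21 years → 15 January 2036.
Appellate Stay Credit: +547 days → 15 July 2037.
Product Clearance Extension: 550 days (within the 1345-day cap) → +550 days → 16 January 2039.

January 16, 2039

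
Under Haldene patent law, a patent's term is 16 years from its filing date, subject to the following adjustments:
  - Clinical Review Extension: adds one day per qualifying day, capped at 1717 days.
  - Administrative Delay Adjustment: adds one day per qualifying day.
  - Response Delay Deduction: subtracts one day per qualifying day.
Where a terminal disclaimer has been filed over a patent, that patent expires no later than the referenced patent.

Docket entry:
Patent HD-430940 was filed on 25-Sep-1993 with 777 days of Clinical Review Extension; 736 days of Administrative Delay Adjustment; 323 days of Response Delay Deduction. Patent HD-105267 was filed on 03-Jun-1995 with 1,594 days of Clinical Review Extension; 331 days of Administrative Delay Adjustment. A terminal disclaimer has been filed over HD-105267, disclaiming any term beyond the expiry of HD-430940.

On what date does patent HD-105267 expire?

December 28, 2012

Natural term of HD-105267:
  Base: filing + 16 years → 3 June 2011.
  Clinical Review Extension: 1594 days (within the 1717-day cap) → +1594 days → 14 October 2015.
  Administrative Delay Adjustment: +331 days → 9 September 2016.
Expiry of referenced patent HD-430940:
  Base: filing + 16 years → 25 September 2009.
  Clinical Review Extension: 777 days (within the 1717-day cap) → +777 days → 11 November 2011.
  Administrative Delay Adjustment: +736 days → 16 November 2013.
  Response Delay Deduction: −323 days → 28 December 2012.
Terminal disclaimer: HD-105267 expires on the earlier of 9 September 2016 and 28 December 2012.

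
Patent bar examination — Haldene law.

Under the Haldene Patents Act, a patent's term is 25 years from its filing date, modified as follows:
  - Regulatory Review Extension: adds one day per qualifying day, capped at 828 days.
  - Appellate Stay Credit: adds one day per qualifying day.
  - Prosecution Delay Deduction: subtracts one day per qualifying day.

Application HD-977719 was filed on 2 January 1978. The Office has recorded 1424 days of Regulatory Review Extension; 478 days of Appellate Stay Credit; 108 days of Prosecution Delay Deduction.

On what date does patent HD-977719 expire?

April 14, 2006

Base term: filing date + 25 years → 2 January 2003.
Regulatory Review Extension: 1424 days claimed exceeds the 828-day cap, so +828 days → 9 April 2005.
Appellate Stay Credit: +478 days → 31 July 2006.
Prosecution Delay Deduction: −108 days → 14 April 2006.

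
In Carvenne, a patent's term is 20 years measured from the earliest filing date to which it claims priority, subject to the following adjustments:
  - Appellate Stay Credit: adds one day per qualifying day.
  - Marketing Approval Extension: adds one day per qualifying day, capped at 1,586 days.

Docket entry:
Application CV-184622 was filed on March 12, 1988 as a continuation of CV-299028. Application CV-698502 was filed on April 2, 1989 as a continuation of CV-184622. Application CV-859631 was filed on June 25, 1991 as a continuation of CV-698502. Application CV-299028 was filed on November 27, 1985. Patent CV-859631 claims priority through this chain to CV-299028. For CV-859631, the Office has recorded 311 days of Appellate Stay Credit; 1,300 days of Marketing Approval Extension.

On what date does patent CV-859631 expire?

Earliest priority filing: 27 November 1985.
Base term: 27 November 1985 + 20 years → 27 November 2005.
Appellate Stay Credit: +311 days → 4 October 2006.
Marketing Approval Extension: 1300 days (within the 1586-day cap) → +1300 days → 26 April 2010.

2010-04-26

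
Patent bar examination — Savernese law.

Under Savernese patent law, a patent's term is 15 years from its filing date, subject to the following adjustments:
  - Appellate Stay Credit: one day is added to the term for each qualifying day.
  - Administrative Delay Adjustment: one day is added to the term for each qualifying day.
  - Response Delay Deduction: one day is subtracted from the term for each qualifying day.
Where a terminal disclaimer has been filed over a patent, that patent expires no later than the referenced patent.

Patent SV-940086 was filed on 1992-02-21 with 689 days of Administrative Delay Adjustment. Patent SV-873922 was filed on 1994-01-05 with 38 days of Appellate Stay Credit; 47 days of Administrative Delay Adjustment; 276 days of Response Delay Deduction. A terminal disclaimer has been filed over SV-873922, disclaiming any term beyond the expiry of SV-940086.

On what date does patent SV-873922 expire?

2008-06-28

Natural term of SV-873922:
  Base: filing + 15 years → 5 January 2009.
  Appellate Stay Credit: +38 days → 12 February 2009.
  Administrative Delay Adjustment: +47 days → 31 March 2009.
  Response Delay Deduction: −276 days → 28 June 2008.
Expiry of referenced patent SV-940086:
  Base: filing + 15 years → 21 February 2007.
  Administrative Delay Adjustment: +689 days → 10 January 2009.
Terminal disclaimer: SV-873922 expires on the earlier of 28 June 2008 and 10 January 2009.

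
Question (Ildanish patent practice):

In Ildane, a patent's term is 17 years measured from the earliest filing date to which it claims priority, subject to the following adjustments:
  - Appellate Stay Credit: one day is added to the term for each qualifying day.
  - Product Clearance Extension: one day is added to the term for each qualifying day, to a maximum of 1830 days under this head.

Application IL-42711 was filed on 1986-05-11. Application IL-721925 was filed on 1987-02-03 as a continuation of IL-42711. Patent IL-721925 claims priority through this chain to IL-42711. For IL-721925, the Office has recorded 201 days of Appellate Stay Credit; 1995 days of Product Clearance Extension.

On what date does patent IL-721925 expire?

Earliest priority filing: 11 May 1986.
Base term: 11 May 1986 + 17 years → 11 May 2003.
Appellate Stay Credit: +201 days → 28 November 2003.
Product Clearance Extension: 1995 days claimed exceeds the 1830-day cap, so +1830 days → 1 December 2008.

December 1, 2008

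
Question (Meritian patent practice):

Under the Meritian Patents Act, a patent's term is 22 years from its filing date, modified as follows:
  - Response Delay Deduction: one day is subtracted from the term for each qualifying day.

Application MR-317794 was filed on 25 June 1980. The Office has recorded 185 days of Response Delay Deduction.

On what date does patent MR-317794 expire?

December 22, 2001

Base term: filing date + 22 years → 25 June 2002.
Response Delay Deduction: −185 days → 22 December 2001.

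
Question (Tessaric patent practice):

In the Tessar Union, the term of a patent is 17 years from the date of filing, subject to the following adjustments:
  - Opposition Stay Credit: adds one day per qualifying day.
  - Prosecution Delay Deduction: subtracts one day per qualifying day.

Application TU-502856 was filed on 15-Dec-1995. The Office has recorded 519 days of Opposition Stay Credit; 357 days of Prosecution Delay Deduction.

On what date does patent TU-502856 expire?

May 26, 2013

Base term: filing date + 17 years → 15 December 2012.
Opposition Stay Credit: +519 days → 18 May 2014.
Prosecution Delay Deduction: −357 days → 26 May 2013.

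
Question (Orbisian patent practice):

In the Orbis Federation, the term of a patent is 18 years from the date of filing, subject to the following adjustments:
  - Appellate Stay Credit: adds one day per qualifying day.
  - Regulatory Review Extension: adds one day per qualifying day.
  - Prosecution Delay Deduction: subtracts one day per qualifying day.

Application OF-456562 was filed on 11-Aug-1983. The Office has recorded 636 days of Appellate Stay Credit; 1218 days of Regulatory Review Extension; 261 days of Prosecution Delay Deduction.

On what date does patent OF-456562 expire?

Base term: filing date + 18 years → 11 August 2001.
Appellate Stay Credit: +636 days → 9 May 2003.
Regulatory Review Extension: +1218 days → 8 September 2006.
Prosecution Delay Deduction: −261 days → 21 December 2005.

2005-12-21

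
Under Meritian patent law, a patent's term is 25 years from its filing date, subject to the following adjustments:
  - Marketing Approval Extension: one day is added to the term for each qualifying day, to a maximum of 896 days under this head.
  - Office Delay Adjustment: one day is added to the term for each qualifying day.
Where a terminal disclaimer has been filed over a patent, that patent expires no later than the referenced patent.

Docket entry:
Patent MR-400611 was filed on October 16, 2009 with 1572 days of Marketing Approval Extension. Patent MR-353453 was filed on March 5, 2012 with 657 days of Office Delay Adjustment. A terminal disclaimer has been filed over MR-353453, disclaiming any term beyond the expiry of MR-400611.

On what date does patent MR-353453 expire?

Natural term of MR-353453:
  Base: filing + 25 years → 5 March 2037.
  Office Delay Adjustment: +657 days → 22 December 2038.
Expiry of referenced patent MR-400611:
  Base: filing + 25 years → 16 October 2034.
  Marketing Approval Extension: 1572 days claimed exceeds the 896-day cap, so +896 days → 30 March 2037.
Terminal disclaimer: MR-353453 expires on the earlier of 22 December 2038 and 30 March 2037.

2037-03-30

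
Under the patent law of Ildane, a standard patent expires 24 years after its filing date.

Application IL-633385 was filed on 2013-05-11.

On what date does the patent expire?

Filing date + 24 years → 11 May 2037.

2037-05-11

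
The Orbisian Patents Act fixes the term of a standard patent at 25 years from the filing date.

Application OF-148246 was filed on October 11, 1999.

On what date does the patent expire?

Filing date + 25 years → 11 October 2024.

October 11, 2024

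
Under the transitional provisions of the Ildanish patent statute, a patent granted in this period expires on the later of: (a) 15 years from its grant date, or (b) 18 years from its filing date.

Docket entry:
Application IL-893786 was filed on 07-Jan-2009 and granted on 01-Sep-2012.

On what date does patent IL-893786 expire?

September 1, 2027

(a) grant + 15 years → 1 September 2027.
(b) filing + 18 years → 7 January 2027.
Later of the two: 1 September 2027.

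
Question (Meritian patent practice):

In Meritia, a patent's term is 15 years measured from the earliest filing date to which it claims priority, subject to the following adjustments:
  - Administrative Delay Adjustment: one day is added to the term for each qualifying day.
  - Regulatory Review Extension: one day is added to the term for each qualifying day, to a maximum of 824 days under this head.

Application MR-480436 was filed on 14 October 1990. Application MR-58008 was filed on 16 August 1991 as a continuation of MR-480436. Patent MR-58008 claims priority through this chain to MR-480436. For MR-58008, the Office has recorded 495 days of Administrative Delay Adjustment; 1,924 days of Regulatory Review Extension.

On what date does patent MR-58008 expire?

May 25, 2009

Earliest priority filing: 14 October 1990.
Base term: 14 October 1990 + 15 years → 14 October 2005.
Administrative Delay Adjustment: +495 days → 21 February 2007.
Regulatory Review Extension: 1924 days claimed exceeds the 824-day cap, so +824 days → 25 May 2009.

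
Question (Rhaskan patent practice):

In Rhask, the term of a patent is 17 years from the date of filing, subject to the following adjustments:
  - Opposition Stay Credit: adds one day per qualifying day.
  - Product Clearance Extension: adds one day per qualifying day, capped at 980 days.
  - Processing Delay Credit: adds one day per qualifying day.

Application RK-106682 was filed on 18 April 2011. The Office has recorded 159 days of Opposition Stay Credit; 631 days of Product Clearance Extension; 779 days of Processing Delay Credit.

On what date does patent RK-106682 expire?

Base term: filing date + 17 years → 18 April 2028.
Opposition Stay Credit: +159 days → 24 September 2028.
Product Clearance Extension: 631 days (within the 980-day cap) → +631 days → 17 June 2030.
Processing Delay Credit: +779 days → 4 August 2032.

2032-08-04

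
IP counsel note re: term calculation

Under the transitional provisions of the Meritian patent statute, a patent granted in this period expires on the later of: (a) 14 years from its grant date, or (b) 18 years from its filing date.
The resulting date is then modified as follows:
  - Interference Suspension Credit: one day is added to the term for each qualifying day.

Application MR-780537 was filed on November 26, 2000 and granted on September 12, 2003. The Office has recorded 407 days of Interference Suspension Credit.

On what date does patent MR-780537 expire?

(a) grant + 14 years → 12 September 2017.
(b) filing + 18 years → 26 November 2018.
Later of the two: 26 November 2018.
Interference Suspension Credit: +407 days → 7 January 2020.

January 7, 2020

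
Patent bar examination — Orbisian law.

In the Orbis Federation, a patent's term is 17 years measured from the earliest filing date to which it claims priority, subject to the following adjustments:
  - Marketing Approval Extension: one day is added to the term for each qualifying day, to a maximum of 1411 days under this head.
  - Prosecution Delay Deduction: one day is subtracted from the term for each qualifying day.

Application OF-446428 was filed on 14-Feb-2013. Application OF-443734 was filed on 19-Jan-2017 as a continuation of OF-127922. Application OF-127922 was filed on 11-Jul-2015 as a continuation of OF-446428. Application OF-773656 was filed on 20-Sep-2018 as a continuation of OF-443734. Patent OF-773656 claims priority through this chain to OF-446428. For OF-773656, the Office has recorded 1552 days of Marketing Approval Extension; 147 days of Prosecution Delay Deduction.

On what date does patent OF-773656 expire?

Earliest priority filing: 14 February 2013.
Base term: 14 February 2013 + 17 years → 14 February 2030.
Marketing Approval Extension: 1552 days claimed exceeds the 1411-day cap, so +1411 days → 26 December 2033.
Prosecution Delay Deduction: −147 days → 1 August 2033.

August 1, 2033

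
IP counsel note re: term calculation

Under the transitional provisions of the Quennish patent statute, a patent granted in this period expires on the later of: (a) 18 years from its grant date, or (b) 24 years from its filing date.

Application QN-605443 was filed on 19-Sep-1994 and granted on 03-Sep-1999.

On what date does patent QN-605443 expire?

(a) grant + 18 years → 3 September 2017.
(b) filing + 24 years → 19 September 2018.
Later of the two: 19 September 2018.

2018-09-19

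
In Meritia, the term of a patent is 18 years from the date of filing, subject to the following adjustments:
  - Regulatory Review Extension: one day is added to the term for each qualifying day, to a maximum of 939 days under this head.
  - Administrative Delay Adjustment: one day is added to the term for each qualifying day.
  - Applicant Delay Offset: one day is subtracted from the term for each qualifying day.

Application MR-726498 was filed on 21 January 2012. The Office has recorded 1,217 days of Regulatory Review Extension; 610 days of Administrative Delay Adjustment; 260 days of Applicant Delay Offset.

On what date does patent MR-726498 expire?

Base term: filing date + 18 years → 21 January 2030.
Regulatory Review Extension: 1217 days claimed exceeds the 939-day cap, so +939 days → 17 August 2032.
Administrative Delay Adjustment: +610 days → 19 April 2034.
Applicant Delay Offset: −260 days → 2 August 2033.

August 2, 2033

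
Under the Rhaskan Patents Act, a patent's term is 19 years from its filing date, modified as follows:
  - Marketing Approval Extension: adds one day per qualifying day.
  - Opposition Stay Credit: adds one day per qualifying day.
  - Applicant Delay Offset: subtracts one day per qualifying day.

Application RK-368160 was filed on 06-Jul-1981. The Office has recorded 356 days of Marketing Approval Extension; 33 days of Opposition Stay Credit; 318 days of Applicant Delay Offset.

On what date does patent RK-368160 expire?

2000-09-15

Base term: filing date + 19 years → 6 July 2000.
Marketing Approval Extension: +356 days → 27 June 2001.
Opposition Stay Credit: +33 days → 30 July 2001.
Applicant Delay Offset: −318 days → 15 September 2000.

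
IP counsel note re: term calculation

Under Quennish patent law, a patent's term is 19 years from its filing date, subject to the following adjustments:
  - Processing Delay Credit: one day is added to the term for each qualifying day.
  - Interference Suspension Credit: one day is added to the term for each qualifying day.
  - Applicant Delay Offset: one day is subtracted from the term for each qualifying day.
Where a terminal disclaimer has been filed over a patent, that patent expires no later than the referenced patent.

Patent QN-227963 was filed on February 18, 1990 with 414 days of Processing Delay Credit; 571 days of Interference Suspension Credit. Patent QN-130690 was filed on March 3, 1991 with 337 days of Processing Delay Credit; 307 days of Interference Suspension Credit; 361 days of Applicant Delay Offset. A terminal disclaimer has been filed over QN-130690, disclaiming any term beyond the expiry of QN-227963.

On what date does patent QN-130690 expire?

Natural term of QN-130690:
  Base: filing + 19 years → 3 March 2010.
  Processing Delay Credit: +337 days → 3 February 2011.
  Interference Suspension Credit: +307 days → 7 December 2011.
  Applicant Delay Offset: −361 days → 11 December 2010.
Expiry of referenced patent QN-227963:
  Base: filing + 19 years → 18 February 2009.
  Processing Delay Credit: +414 days → 8 April 2010.
  Interference Suspension Credit: +571 days → 31 October 2011.
Terminal disclaimer: QN-130690 expires on the earlier of 11 December 2010 and 31 October 2011.

2010-12-11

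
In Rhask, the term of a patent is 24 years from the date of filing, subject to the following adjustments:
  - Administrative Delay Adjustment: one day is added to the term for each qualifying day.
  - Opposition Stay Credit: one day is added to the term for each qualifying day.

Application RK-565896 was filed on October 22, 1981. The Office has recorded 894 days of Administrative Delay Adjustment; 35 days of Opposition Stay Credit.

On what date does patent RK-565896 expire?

2008-05-08

Base term: filing date + 24 years → 22 October 2005.
Administrative Delay Adjustment: +894 days → 3 April 2008.
Opposition Stay Credit: +35 days → 8 May 2008.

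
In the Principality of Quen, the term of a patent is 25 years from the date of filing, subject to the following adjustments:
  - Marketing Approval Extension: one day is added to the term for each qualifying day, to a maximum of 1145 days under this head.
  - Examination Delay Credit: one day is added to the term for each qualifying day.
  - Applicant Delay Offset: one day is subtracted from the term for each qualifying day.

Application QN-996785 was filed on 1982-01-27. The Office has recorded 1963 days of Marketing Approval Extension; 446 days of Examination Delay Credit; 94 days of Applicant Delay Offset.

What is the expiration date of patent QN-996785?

2011-03-04

Base term: filing date + 25 years → 27 January 2007.
Marketing Approval Extension: 1963 days claimed exceeds the 1145-day cap, so +1145 days → 17 March 2010.
Examination Delay Credit: +446 days → 6 June 2011.
Applicant Delay Offset: −94 days → 4 March 2011.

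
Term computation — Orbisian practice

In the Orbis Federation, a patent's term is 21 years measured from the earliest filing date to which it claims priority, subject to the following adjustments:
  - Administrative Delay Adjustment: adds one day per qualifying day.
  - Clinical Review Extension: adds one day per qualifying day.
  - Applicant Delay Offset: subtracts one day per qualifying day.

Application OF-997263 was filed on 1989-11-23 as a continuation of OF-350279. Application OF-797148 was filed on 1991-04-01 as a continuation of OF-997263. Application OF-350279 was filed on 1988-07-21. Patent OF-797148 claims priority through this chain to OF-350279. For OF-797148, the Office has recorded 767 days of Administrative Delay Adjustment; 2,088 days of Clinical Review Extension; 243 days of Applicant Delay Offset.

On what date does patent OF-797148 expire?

Earliest priority filing: 21 July 1988.
Base term: 21 July 1988 + 21 years → 21 July 2009.
Administrative Delay Adjustment: +767 days → 27 August 2011.
Clinical Review Extension: +2088 days → 15 May 2017.
Applicant Delay Offset: −243 days → 14 September 2016.

September 14, 2016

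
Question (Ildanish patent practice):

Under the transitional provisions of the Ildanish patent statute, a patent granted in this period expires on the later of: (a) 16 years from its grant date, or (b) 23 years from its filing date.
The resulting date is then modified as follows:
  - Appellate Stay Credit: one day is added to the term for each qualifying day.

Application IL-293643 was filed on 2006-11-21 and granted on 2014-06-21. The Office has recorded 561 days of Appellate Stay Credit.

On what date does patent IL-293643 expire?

2032-01-03

(a) grant + 16 years → 21 June 2030.
(b) filing + 23 years → 21 November 2029.
Later of the two: 21 June 2030.
Appellate Stay Credit: +561 days → 3 January 2032.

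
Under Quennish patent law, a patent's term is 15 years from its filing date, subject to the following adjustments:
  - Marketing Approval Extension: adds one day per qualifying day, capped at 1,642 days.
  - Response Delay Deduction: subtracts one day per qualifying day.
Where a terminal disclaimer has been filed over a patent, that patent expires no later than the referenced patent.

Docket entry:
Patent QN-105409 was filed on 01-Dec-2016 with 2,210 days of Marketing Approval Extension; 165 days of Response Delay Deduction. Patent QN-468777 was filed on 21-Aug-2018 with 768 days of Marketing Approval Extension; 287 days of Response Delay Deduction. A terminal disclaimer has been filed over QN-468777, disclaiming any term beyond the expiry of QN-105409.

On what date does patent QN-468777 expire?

2034-12-15

Natural term of QN-468777:
  Base: filing + 15 years → 21 August 2033.
  Marketing Approval Extension: 768 days (within the 1642-day cap) → +768 days → 28 September 2035.
  Response Delay Deduction: −287 days → 15 December 2034.
Expiry of referenced patent QN-105409:
  Base: filing + 15 years → 1 December 2031.
  Marketing Approval Extension: 2210 days claimed exceeds the 1642-day cap, so +1642 days → 30 May 2036.
  Response Delay Deduction: −165 days → 17 December 2035.
Terminal disclaimer: QN-468777 expires on the earlier of 15 December 2034 and 17 December 2035.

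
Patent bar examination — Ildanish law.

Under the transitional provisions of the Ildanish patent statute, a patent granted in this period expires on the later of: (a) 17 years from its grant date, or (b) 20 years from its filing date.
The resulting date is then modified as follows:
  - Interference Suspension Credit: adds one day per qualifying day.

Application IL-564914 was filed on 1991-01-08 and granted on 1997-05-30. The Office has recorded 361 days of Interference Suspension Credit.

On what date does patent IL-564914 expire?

(a) grant + 17 years → 30 May 2014.
(b) filing + 20 years → 8 January 2011.
Later of the two: 30 May 2014.
Interference Suspension Credit: +361 days → 26 May 2015.

May 26, 2015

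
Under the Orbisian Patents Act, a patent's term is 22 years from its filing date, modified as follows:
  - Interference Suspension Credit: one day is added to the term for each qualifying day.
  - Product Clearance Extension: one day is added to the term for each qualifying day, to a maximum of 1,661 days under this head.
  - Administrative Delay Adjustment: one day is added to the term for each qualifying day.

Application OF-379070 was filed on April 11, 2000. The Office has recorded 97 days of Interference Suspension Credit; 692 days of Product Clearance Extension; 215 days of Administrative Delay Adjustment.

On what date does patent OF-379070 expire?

Base term: filing date + 22 years → 11 April 2022.
Interference Suspension Credit: +97 days → 17 July 2022.
Product Clearance Extension: 692 days (within the 1661-day cap) → +692 days → 8 June 2024.
Administrative Delay Adjustment: +215 days → 9 January 2025.

January 9, 2025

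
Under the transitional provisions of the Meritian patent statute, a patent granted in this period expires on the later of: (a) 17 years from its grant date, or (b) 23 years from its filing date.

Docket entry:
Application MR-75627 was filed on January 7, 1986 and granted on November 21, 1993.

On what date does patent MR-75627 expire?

November 21, 2010

(a) grant + 17 years → 21 November 2010.
(b) filing + 23 years → 7 January 2009.
Later of the two: 21 November 2010.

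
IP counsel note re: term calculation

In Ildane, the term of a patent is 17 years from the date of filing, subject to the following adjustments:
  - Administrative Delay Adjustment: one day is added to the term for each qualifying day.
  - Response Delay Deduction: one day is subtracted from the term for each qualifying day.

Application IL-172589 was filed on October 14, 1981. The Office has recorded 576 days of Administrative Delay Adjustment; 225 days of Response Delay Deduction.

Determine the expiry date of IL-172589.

1999-09-30

Base term: filing date + 17 years → 14 October 1998.
Administrative Delay Adjustment: +576 days → 12 May 2000.
Response Delay Deduction: −225 days → 30 September 1999.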